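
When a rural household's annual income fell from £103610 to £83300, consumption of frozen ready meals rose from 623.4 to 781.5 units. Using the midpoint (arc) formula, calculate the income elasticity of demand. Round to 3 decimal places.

-1.036

ΔQ = 781.5 − 623.4 = 158.1; midpoint Q̄ = (623.4 + 781.5)/2 = 702.45.
ΔI = 83300 − 103610 = -20310; midpoint Ī = (103610 + 83300)/2 = 93455.
η = (ΔQ/Q̄) ÷ (ΔI/Ī) = (158.1/702.45) ÷ (-20310/93455) = -1.036.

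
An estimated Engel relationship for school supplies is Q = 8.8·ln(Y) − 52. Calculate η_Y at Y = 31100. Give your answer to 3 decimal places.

0.225

At Y = 31100: Q = 39.036.
dQ/dY = 8.8/Y = 0.000282958 at this income.
η = (dQ/dY)·(Y/Q) = 0.000282958 × (31100/39.036) = 0.225.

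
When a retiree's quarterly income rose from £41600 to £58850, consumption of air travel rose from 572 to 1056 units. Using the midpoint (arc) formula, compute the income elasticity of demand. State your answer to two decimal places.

ΔQ = 1056 − 572 = 484; midpoint Q̄ = (572 + 1056)/2 = 814.
ΔI = 58850 − 41600 = 17250; midpoint Ī = (41600 + 58850)/2 = 50225.
η = (ΔQ/Q̄) ÷ (ΔI/Ī) = (484/814) ÷ (17250/50225) = 1.73.

1.73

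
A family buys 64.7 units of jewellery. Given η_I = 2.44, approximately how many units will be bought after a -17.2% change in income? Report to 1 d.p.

%ΔQ ≈ η × %ΔI = 2.44 × (-17.2%) = -41.968%.
New Q ≈ 64.7 × (1 − 0.41968) = 37.5.

37.5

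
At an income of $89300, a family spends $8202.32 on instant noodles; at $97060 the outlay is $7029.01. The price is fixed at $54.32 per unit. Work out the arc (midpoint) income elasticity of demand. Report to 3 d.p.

With a constant price, Q₁ = 8202.32/54.32 = 151.000 and Q₂ = 7029.01/54.32 = 129.400 (equivalently, work directly with expenditure since P cancels).
Midpoint %ΔQ = (7029.01 − 8202.32)/7615.67 = -0.15407; midpoint %ΔI = (97060 − 89300)/93180 = 0.08328.
η = -0.15407 / 0.08328 = -1.850.

-1.850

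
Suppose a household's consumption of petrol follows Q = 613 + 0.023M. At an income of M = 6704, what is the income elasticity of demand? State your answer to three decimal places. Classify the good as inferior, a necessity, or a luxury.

0.201 (necessity)

At M = 6704: Q = 767.192.
dQ/dM = 0.023.
η = (dQ/dM)·(M/Q) = 0.023 × (6704/767.192) = 0.201.
Since 0 < η < 1, the good is a necessity.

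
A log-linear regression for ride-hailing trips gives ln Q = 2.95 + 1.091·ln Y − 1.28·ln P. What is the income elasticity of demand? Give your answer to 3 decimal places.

1.091

In a log-linear demand, the coefficient on ln Y is the income elasticity.
So η = 1.091.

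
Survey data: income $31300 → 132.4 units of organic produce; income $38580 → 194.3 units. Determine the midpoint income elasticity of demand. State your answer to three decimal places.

ΔQ = 194.3 − 132.4 = 61.9; midpoint Q̄ = (132.4 + 194.3)/2 = 163.35.
ΔI = 38580 − 31300 = 7280; midpoint Ī = (31300 + 38580)/2 = 34940.
η = (ΔQ/Q̄) ÷ (ΔI/Ī) = (61.9/163.35) ÷ (7280/34940) = 1.819.

1.819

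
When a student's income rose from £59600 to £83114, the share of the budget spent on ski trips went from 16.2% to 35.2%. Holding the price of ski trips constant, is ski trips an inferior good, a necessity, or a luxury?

luxury

The budget share rises as income rises, so η > 1.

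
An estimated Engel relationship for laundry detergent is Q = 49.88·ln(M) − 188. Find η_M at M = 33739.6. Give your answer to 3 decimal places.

0.150

At M = 33739.6: Q = 332.070.
dQ/dM = 49.88/M = 0.00147838 at this income.
η = (dQ/dM)·(M/Q) = 0.00147838 × (33739.6/332.070) = 0.150.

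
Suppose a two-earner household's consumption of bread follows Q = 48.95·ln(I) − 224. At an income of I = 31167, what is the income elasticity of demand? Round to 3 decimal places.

At I = 31167: Q = 282.491.
dQ/dI = 48.95/I = 0.00157057 at this income.
η = (dQ/dI)·(I/Q) = 0.00157057 × (31167/282.491) = 0.173.

0.173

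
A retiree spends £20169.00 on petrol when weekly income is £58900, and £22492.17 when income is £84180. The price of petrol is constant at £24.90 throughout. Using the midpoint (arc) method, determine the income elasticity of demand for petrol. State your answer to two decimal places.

With a constant price, Q₁ = 20169.00/24.90 = 810.000 and Q₂ = 22492.17/24.90 = 903.300 (equivalently, work directly with expenditure since P cancels).
Midpoint %ΔQ = (22492.17 − 20169.00)/21330.59 = 0.10891; midpoint %ΔI = (84180 − 58900)/71540 = 0.35337.
η = 0.10891 / 0.35337 = 0.31.

0.31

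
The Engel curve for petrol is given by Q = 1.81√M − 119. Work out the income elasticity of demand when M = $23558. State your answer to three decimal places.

0.875

At M = 23558: Q = 158.810.
dQ/dM = 1.81/(2√M) = 0.0058963 at this income.
η = (dQ/dM)·(M/Q) = 0.0058963 × (23558/158.810) = 0.875.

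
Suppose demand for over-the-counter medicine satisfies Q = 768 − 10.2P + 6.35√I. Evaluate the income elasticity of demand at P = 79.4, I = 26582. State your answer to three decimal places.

0.521

At P = 79.4, I = 26582: Q = 993.423.
Holding P constant, ∂Q/∂I = 6.35/(2√I) = 0.0194738.
η_I = (∂Q/∂I)·(I/Q) = 0.0194738 × (26582/993.423) = 0.521.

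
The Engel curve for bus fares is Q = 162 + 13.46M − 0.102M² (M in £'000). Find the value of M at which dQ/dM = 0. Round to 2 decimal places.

dQ/dM = 13.46 − 0.204M.
The good is inferior where dQ/dM < 0. Setting dQ/dM = 0 gives M = 13.46 / 0.204 = 65.98.

65.98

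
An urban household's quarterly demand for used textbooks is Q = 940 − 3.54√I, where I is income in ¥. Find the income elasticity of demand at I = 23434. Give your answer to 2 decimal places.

At I = 23434: Q = 398.091.
dQ/dI = -3.54/(2√I) = -0.0115625 at this income.
η = (dQ/dI)·(I/Q) = -0.0115625 × (23434/398.091) = -0.68.

-0.68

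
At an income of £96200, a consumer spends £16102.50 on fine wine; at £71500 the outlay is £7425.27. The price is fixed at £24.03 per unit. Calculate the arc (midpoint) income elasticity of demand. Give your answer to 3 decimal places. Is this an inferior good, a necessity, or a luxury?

2.504 (luxury)

With a constant price, Q₁ = 16102.50/24.03 = 670.100 and Q₂ = 7425.27/24.03 = 309.000 (equivalently, work directly with expenditure since P cancels).
Midpoint %ΔQ = (7425.27 − 16102.50)/11763.89 = -0.73762; midpoint %ΔI = (71500 − 96200)/83850 = -0.29457.
η = -0.73762 / -0.29457 = 2.504.
η > 1 ⇒ luxury.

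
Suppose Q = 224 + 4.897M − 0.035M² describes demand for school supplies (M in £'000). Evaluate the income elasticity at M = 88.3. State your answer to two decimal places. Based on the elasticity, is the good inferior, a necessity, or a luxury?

-0.30 (inferior good)

At M = 88.3: Q = 383.5139.
dQ/dM = 4.897 − 0.07M = -1.28400.
η = (dQ/dM)·(M/Q) = -1.28400 × (88.3/383.5139) = -0.30.
η < 0 ⇒ inferior good.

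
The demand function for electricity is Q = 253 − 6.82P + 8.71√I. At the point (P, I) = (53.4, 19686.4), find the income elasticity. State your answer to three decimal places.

0.550

At P = 53.4, I = 19686.4: Q = 1110.897.
Holding P constant, ∂Q/∂I = 8.71/(2√I) = 0.0310388.
η_I = (∂Q/∂I)·(I/Q) = 0.0310388 × (19686.4/1110.897) = 0.550.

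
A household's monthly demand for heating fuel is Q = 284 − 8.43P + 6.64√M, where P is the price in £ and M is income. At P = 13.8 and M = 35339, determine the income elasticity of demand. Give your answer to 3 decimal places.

0.441

At P = 13.8, M = 35339: Q = 1415.898.
Holding P constant, ∂Q/∂M = 6.64/(2√M) = 0.0176608.
η_M = (∂Q/∂M)·(M/Q) = 0.0176608 × (35339/1415.898) = 0.441.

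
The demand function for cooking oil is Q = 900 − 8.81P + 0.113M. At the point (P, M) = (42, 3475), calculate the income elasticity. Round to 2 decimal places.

At P = 42, M = 3475: Q = 922.655.
Holding P constant, ∂Q/∂M = 0.113.
η_M = (∂Q/∂M)·(M/Q) = 0.113 × (3475/922.655) = 0.43.

0.43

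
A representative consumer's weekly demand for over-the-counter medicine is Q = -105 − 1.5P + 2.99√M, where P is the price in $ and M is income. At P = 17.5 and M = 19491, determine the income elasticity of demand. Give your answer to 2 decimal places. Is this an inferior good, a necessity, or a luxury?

0.73 (necessity)

At P = 17.5, M = 19491: Q = 286.184.
Holding P constant, ∂Q/∂M = 2.99/(2√M) = 0.0107084.
η_M = (∂Q/∂M)·(M/Q) = 0.0107084 × (19491/286.184) = 0.73.
Since 0 < η < 1, this is a necessity.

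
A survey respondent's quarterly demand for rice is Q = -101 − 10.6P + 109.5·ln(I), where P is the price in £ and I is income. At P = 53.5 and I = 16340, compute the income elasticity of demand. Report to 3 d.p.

At P = 53.5, I = 16340: Q = 394.200.
Holding P constant, ∂Q/∂I = 109.5/I = 0.00670135.
η_I = (∂Q/∂I)·(I/Q) = 0.00670135 × (16340/394.200) = 0.278.

0.278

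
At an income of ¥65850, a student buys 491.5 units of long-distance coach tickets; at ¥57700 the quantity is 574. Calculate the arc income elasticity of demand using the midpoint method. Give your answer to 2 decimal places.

ΔQ = 574 − 491.5 = 82.5; midpoint Q̄ = (491.5 + 574)/2 = 532.75.
ΔI = 57700 − 65850 = -8150; midpoint Ī = (65850 + 57700)/2 = 61775.
η = (ΔQ/Q̄) ÷ (ΔI/Ī) = (82.5/532.75) ÷ (-8150/61775) = -1.17.

-1.17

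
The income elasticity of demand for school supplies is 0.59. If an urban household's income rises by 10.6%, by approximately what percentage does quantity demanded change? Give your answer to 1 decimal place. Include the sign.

%ΔQ ≈ η × %ΔI = 0.59 × 10.6% = 6.3%.

6.3%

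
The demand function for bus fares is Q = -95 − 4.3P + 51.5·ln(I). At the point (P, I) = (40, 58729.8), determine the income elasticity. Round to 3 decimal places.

0.173

At P = 40, I = 58729.8: Q = 298.506.
Holding P constant, ∂Q/∂I = 51.5/I = 0.000876897.
η_I = (∂Q/∂I)·(I/Q) = 0.000876897 × (58729.8/298.506) = 0.173.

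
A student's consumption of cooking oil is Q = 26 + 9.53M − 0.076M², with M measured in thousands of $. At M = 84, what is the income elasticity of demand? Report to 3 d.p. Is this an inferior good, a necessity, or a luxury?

At M = 84: Q = 290.2640.
dQ/dM = 9.53 − 0.152M = -3.23800.
η = (dQ/dM)·(M/Q) = -3.23800 × (84/290.2640) = -0.937.
η < 0 ⇒ inferior good.

-0.937 (inferior good)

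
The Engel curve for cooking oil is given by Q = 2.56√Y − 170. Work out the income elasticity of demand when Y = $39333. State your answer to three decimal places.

0.752

At Y = 39333: Q = 337.713.
dQ/dY = 2.56/(2√Y) = 0.00645404 at this income.
η = (dQ/dY)·(Y/Q) = 0.00645404 × (39333/337.713) = 0.752.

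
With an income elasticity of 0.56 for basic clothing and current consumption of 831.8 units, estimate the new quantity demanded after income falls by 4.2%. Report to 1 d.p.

%ΔQ ≈ η × %ΔI = 0.56 × (-4.2%) = -2.352%.
New Q ≈ 831.8 × (1 − 0.02352) = 812.2.

812.2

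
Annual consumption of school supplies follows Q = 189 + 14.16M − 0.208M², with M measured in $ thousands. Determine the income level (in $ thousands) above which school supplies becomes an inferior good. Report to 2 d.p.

34.04

dQ/dM = 14.16 − 0.416M.
The good is inferior where dQ/dM < 0. Setting dQ/dM = 0 gives M = 14.16 / 0.416 = 34.04.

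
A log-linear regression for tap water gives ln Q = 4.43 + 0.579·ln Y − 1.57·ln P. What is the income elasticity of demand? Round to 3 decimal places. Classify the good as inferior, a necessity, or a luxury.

0.579 (necessity)

In a log-linear demand, the coefficient on ln Y is the income elasticity.
So η = 0.579.
0 < η < 1 ⇒ necessity.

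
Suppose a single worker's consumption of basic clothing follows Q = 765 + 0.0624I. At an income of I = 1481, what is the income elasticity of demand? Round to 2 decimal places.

At I = 1481: Q = 857.414.
dQ/dI = 0.0624.
η = (dQ/dI)·(I/Q) = 0.0624 × (1481/857.414) = 0.11.

0.11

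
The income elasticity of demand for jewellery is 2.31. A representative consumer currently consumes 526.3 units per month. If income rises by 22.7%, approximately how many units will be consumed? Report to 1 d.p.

%ΔQ ≈ η × %ΔI = 2.31 × 22.7% = 52.437%.
New Q ≈ 526.3 × (1 + 0.52437) = 802.3.

802.3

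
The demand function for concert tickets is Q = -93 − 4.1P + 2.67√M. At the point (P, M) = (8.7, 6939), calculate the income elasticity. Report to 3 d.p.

At P = 8.7, M = 6939: Q = 93.743.
Holding P constant, ∂Q/∂M = 2.67/(2√M) = 0.0160263.
η_M = (∂Q/∂M)·(M/Q) = 0.0160263 × (6939/93.743) = 1.186.

1.186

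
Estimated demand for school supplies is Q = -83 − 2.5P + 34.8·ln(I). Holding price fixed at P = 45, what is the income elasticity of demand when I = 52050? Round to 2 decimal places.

At P = 45, I = 52050: Q = 182.427.
Holding P constant, ∂Q/∂I = 34.8/I = 0.000668588.
η_I = (∂Q/∂I)·(I/Q) = 0.000668588 × (52050/182.427) = 0.19.

0.19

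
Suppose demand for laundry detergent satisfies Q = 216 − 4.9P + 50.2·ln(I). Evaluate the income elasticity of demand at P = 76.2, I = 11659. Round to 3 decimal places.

At P = 76.2, I = 11659: Q = 312.684.
Holding P constant, ∂Q/∂I = 50.2/I = 0.00430569.
η_I = (∂Q/∂I)·(I/Q) = 0.00430569 × (11659/312.684) = 0.161.

0.161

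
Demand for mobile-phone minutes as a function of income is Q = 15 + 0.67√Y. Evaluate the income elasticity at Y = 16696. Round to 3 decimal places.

At Y = 16696: Q = 101.573.
dQ/dY = 0.67/(2√Y) = 0.00259262 at this income.
η = (dQ/dY)·(Y/Q) = 0.00259262 × (16696/101.573) = 0.426.

0.426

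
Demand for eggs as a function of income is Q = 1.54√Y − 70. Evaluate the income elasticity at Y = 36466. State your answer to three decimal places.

At Y = 36466: Q = 224.080.
dQ/dY = 1.54/(2√Y) = 0.00403224 at this income.
η = (dQ/dY)·(Y/Q) = 0.00403224 × (36466/224.080) = 0.656.

0.656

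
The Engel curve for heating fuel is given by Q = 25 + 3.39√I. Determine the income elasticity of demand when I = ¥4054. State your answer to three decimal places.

0.448

At I = 4054: Q = 240.845.
dQ/dI = 3.39/(2√I) = 0.0266212 at this income.
η = (dQ/dI)·(I/Q) = 0.0266212 × (4054/240.845) = 0.448.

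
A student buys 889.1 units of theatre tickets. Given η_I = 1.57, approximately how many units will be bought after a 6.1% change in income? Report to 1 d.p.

974.2

%ΔQ ≈ η × %ΔI = 1.57 × 6.1% = 9.577%.
New Q ≈ 889.1 × (1 + 0.09577) = 974.2.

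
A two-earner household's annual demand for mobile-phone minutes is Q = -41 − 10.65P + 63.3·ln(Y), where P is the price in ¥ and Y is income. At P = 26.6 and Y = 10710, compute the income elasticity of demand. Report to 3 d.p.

0.241

At P = 26.6, Y = 10710: Q = 263.066.
Holding P constant, ∂Q/∂Y = 63.3/Y = 0.00591036.
η_Y = (∂Q/∂Y)·(Y/Q) = 0.00591036 × (10710/263.066) = 0.241.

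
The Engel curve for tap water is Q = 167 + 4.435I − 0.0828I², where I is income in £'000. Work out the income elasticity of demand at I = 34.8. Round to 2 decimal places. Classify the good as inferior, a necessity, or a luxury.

At I = 34.8: Q = 221.0639.
dQ/dI = 4.435 − 0.1656I = -1.32788.
η = (dQ/dI)·(I/Q) = -1.32788 × (34.8/221.0639) = -0.21.
η < 0 ⇒ inferior good.

-0.21 (inferior good)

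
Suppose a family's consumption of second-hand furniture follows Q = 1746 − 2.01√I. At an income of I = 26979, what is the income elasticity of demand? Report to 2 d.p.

At I = 26979: Q = 1415.852.
dQ/dI = -2.01/(2√I) = -0.00611862 at this income.
η = (dQ/dI)·(I/Q) = -0.00611862 × (26979/1415.852) = -0.12.

-0.12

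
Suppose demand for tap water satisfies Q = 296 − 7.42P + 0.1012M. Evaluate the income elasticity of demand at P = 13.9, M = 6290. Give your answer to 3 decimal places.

0.767

At P = 13.9, M = 6290: Q = 829.410.
Holding P constant, ∂Q/∂M = 0.1012.
η_M = (∂Q/∂M)·(M/Q) = 0.1012 × (6290/829.410) = 0.767.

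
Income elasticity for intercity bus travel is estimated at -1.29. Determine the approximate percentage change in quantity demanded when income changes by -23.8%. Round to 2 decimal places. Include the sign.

30.70%

%ΔQ ≈ η × %ΔI = -1.29 × (-23.8%) = 30.70%.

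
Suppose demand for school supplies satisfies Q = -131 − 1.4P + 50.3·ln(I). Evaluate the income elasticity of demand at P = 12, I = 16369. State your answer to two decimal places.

At P = 12, I = 16369: Q = 340.268.
Holding P constant, ∂Q/∂I = 50.3/I = 0.00307288.
η_I = (∂Q/∂I)·(I/Q) = 0.00307288 × (16369/340.268) = 0.15.

0.15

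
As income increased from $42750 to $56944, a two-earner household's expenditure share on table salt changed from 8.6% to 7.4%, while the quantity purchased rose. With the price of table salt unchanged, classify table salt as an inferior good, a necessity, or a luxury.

necessity

Quantity rises but the budget share falls as income rises, so 0 < η < 1.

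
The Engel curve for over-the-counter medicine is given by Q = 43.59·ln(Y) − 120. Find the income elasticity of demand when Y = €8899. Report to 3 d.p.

At Y = 8899: Q = 276.394.
dQ/dY = 43.59/Y = 0.0048983 at this income.
η = (dQ/dY)·(Y/Q) = 0.0048983 × (8899/276.394) = 0.158.

0.158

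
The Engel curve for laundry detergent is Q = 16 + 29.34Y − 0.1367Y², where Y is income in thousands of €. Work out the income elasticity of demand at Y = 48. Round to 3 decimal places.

0.702

At Y = 48: Q = 1109.3632.
dQ/dY = 29.34 − 0.2734Y = 16.21680.
η = (dQ/dY)·(Y/Q) = 16.21680 × (48/1109.3632) = 0.702.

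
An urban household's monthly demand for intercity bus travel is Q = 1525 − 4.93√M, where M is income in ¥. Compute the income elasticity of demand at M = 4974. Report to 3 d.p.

At M = 4974: Q = 1177.304.
dQ/dM = -4.93/(2√M) = -0.0349514 at this income.
η = (dQ/dM)·(M/Q) = -0.0349514 × (4974/1177.304) = -0.148.

-0.148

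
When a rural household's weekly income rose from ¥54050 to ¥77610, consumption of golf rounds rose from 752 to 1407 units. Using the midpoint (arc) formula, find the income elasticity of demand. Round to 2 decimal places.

1.70

ΔQ = 1407 − 752 = 655; midpoint Q̄ = (752 + 1407)/2 = 1079.5.
ΔI = 77610 − 54050 = 23560; midpoint Ī = (54050 + 77610)/2 = 65830.
η = (ΔQ/Q̄) ÷ (ΔI/Ī) = (655/1079.5) ÷ (23560/65830) = 1.70.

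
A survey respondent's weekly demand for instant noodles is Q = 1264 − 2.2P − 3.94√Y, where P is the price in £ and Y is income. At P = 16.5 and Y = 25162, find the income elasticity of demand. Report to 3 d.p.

-0.518

At P = 16.5, Y = 25162: Q = 602.716.
Holding P constant, ∂Q/∂Y = -3.94/(2√Y) = -0.0124192.
η_Y = (∂Q/∂Y)·(Y/Q) = -0.0124192 × (25162/602.716) = -0.518.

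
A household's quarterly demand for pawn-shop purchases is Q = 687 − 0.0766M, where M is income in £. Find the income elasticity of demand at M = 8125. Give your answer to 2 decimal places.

-9.63

At M = 8125: Q = 64.625.
dQ/dM = −0.0766.
η = (dQ/dM)·(M/Q) = -0.0766 × (8125/64.625) = -9.63.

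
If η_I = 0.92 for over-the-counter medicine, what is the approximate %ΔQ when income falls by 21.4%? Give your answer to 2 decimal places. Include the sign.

%ΔQ ≈ η × %ΔI = 0.92 × (-21.4%) = -19.69%.

-19.69%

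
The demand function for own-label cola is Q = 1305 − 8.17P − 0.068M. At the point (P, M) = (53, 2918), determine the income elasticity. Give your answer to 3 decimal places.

At P = 53, M = 2918: Q = 673.566.
Holding P constant, ∂Q/∂M = −0.068.
η_M = (∂Q/∂M)·(M/Q) = -0.068 × (2918/673.566) = -0.295.

-0.295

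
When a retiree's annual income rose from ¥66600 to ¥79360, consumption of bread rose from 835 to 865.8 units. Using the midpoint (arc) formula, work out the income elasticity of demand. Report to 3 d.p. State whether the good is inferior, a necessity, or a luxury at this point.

0.207 (necessity)

ΔQ = 865.8 − 835 = 30.8; midpoint Q̄ = (835 + 865.8)/2 = 850.4.
ΔI = 79360 − 66600 = 12760; midpoint Ī = (66600 + 79360)/2 = 72980.
η = (ΔQ/Q̄) ÷ (ΔI/Ī) = (30.8/850.4) ÷ (12760/72980) = 0.207.
0 < η < 1 ⇒ necessity.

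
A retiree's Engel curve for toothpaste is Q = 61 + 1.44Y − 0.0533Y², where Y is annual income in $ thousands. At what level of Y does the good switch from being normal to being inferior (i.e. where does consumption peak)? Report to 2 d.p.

dQ/dY = 1.44 − 0.1066Y.
The good is inferior where dQ/dY < 0. Setting dQ/dY = 0 gives Y = 1.44 / 0.1066 = 13.51.

13.51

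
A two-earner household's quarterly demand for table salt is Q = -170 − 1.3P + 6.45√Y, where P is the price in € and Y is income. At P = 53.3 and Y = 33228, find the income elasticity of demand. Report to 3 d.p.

0.628

At P = 53.3, Y = 33228: Q = 936.451.
Holding P constant, ∂Q/∂Y = 6.45/(2√Y) = 0.017692.
η_Y = (∂Q/∂Y)·(Y/Q) = 0.017692 × (33228/936.451) = 0.628.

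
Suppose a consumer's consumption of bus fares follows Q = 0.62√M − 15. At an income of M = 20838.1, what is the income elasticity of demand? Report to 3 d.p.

0.601

At M = 20838.1: Q = 74.500.
dQ/dM = 0.62/(2√M) = 0.0021475 at this income.
η = (dQ/dM)·(M/Q) = 0.0021475 × (20838.1/74.500) = 0.601.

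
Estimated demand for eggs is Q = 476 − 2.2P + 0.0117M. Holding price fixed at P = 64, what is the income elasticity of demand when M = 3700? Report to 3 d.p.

0.114

At P = 64, M = 3700: Q = 378.490.
Holding P constant, ∂Q/∂M = 0.0117.
η_M = (∂Q/∂M)·(M/Q) = 0.0117 × (3700/378.490) = 0.114.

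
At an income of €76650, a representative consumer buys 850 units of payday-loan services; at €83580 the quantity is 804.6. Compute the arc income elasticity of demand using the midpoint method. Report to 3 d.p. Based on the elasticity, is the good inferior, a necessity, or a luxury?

-0.634 (inferior good)

ΔQ = 804.6 − 850 = -45.4; midpoint Q̄ = (850 + 804.6)/2 = 827.3.
ΔI = 83580 − 76650 = 6930; midpoint Ī = (76650 + 83580)/2 = 80115.
η = (ΔQ/Q̄) ÷ (ΔI/Ī) = (-45.4/827.3) ÷ (6930/80115) = -0.634.
η < 0 ⇒ inferior good.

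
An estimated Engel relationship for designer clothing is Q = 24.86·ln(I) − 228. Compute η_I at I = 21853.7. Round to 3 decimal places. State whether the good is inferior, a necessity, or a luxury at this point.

1.218 (luxury)

At I = 21853.7: Q = 20.404.
dQ/dI = 24.86/I = 0.00113756 at this income.
η = (dQ/dI)·(I/Q) = 0.00113756 × (21853.7/20.404) = 1.218.
Since η > 1, the good is a luxury.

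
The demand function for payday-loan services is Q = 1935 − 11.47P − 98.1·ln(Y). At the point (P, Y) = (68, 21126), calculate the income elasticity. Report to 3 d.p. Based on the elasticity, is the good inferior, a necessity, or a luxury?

-0.551 (inferior good)

At P = 68, Y = 21126: Q = 178.135.
Holding P constant, ∂Q/∂Y = -98.1/Y = -0.00464357.
η_Y = (∂Q/∂Y)·(Y/Q) = -0.00464357 × (21126/178.135) = -0.551.
Since η < 0, this is an inferior good.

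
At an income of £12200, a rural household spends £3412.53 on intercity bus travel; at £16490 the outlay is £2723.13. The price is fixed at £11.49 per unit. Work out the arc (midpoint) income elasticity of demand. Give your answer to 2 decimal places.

-0.75

With a constant price, Q₁ = 3412.53/11.49 = 297.000 and Q₂ = 2723.13/11.49 = 237.000 (equivalently, work directly with expenditure since P cancels).
Midpoint %ΔQ = (2723.13 − 3412.53)/3067.83 = -0.22472; midpoint %ΔI = (16490 − 12200)/14345 = 0.29906.
η = -0.22472 / 0.29906 = -0.75.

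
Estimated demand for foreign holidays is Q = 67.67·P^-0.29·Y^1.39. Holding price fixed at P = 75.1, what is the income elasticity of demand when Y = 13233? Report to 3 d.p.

For a multiplicative demand Q = A·P^α·Y^β, the income elasticity is β everywhere.
Here β = 1.39, so η = 1.390.

1.390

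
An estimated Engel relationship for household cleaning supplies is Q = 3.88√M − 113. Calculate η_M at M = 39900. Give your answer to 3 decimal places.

At M = 39900: Q = 662.029.
dQ/dM = 3.88/(2√M) = 0.00971215 at this income.
η = (dQ/dM)·(M/Q) = 0.00971215 × (39900/662.029) = 0.585.

0.585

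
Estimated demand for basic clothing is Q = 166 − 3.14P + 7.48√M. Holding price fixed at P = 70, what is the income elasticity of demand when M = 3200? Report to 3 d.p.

At P = 70, M = 3200: Q = 369.333.
Holding P constant, ∂Q/∂M = 7.48/(2√M) = 0.0661145.
η_M = (∂Q/∂M)·(M/Q) = 0.0661145 × (3200/369.333) = 0.573.

0.573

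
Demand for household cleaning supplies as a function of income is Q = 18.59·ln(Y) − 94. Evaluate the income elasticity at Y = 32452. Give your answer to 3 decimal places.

At Y = 32452: Q = 99.104.
dQ/dY = 18.59/Y = 0.000572846 at this income.
η = (dQ/dY)·(Y/Q) = 0.000572846 × (32452/99.104) = 0.188.

0.188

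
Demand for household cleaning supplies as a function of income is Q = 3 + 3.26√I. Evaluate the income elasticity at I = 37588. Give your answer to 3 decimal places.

At I = 37588: Q = 635.037.
dQ/dI = 3.26/(2√I) = 0.00840742 at this income.
η = (dQ/dI)·(I/Q) = 0.00840742 × (37588/635.037) = 0.498.

0.498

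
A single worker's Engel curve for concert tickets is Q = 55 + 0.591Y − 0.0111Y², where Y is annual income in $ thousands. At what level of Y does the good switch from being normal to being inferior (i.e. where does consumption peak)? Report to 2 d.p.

26.62

dQ/dY = 0.591 − 0.0222Y.
The good is inferior where dQ/dY < 0. Setting dQ/dY = 0 gives Y = 0.591 / 0.0222 = 26.62.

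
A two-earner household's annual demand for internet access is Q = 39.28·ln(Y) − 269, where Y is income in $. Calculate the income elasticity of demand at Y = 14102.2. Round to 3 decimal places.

0.370

At Y = 14102.2: Q = 106.285.
dQ/dY = 39.28/Y = 0.00278538 at this income.
η = (dQ/dY)·(Y/Q) = 0.00278538 × (14102.2/106.285) = 0.370.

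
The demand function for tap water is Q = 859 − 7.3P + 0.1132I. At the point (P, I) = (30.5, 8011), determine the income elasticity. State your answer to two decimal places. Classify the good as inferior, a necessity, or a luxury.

At P = 30.5, I = 8011: Q = 1543.195.
Holding P constant, ∂Q/∂I = 0.1132.
η_I = (∂Q/∂I)·(I/Q) = 0.1132 × (8011/1543.195) = 0.59.
Since 0 < η < 1, this is a necessity.

0.59 (necessity)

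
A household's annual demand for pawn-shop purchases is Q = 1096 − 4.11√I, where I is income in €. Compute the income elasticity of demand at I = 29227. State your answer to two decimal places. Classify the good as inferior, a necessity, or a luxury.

-0.89 (inferior good)

At I = 29227: Q = 393.358.
dQ/dI = -4.11/(2√I) = -0.0120204 at this income.
η = (dQ/dI)·(I/Q) = -0.0120204 × (29227/393.358) = -0.89.
Since η < 0, the good is an inferior good.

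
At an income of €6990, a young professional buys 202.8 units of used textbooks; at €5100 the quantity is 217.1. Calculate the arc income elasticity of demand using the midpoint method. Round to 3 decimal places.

ΔQ = 217.1 − 202.8 = 14.3; midpoint Q̄ = (202.8 + 217.1)/2 = 209.95.
ΔI = 5100 − 6990 = -1890; midpoint Ī = (6990 + 5100)/2 = 6045.
η = (ΔQ/Q̄) ÷ (ΔI/Ī) = (14.3/209.95) ÷ (-1890/6045) = -0.218.

-0.218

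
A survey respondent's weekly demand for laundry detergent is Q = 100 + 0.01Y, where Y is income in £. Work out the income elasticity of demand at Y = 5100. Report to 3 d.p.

0.338

At Y = 5100: Q = 151.000.
dQ/dY = 0.01.
η = (dQ/dY)·(Y/Q) = 0.01 × (5100/151.000) = 0.338.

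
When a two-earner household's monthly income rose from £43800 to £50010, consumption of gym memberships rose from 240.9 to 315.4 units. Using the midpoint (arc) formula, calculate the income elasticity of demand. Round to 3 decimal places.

ΔQ = 315.4 − 240.9 = 74.5; midpoint Q̄ = (240.9 + 315.4)/2 = 278.15.
ΔI = 50010 − 43800 = 6210; midpoint Ī = (43800 + 50010)/2 = 46905.
η = (ΔQ/Q̄) ÷ (ΔI/Ī) = (74.5/278.15) ÷ (6210/46905) = 2.023.

2.023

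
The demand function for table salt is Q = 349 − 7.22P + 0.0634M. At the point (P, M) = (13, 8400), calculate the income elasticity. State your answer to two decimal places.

At P = 13, M = 8400: Q = 787.700.
Holding P constant, ∂Q/∂M = 0.0634.
η_M = (∂Q/∂M)·(M/Q) = 0.0634 × (8400/787.700) = 0.68.

0.68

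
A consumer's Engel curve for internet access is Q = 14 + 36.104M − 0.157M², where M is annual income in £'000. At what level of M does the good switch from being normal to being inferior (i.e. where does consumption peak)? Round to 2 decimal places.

dQ/dM = 36.104 − 0.314M.
The good is inferior where dQ/dM < 0. Setting dQ/dM = 0 gives M = 36.104 / 0.314 = 114.98.

114.98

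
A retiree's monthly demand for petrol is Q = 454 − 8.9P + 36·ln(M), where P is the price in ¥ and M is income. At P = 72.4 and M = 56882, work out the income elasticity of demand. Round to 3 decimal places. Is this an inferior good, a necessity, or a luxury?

At P = 72.4, M = 56882: Q = 203.794.
Holding P constant, ∂Q/∂M = 36/M = 0.000632889.
η_M = (∂Q/∂M)·(M/Q) = 0.000632889 × (56882/203.794) = 0.177.
Since 0 < η < 1, this is a necessity.

0.177 (necessity)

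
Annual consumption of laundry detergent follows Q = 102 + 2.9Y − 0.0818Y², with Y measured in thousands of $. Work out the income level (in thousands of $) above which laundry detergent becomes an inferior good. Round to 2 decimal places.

dQ/dY = 2.9 − 0.1636Y.
The good is inferior where dQ/dY < 0. Setting dQ/dY = 0 gives Y = 2.9 / 0.1636 = 17.73.

17.73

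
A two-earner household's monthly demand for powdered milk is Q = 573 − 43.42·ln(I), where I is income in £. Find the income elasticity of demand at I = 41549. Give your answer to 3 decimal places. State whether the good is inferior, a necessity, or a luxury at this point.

At I = 41549: Q = 111.244.
dQ/dI = -43.42/I = -0.00104503 at this income.
η = (dQ/dI)·(I/Q) = -0.00104503 × (41549/111.244) = -0.390.
Since η < 0, the good is an inferior good.

-0.390 (inferior good)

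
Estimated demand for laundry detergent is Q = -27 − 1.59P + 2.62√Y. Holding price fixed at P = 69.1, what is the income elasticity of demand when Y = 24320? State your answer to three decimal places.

At P = 69.1, Y = 24320: Q = 271.717.
Holding P constant, ∂Q/∂Y = 2.62/(2√Y) = 0.0084002.
η_Y = (∂Q/∂Y)·(Y/Q) = 0.0084002 × (24320/271.717) = 0.752.

0.752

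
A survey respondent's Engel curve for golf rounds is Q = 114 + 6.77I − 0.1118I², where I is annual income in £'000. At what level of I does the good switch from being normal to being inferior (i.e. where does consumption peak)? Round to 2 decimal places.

dQ/dI = 6.77 − 0.2236I.
The good is inferior where dQ/dI < 0. Setting dQ/dI = 0 gives I = 6.77 / 0.2236 = 30.28.

30.28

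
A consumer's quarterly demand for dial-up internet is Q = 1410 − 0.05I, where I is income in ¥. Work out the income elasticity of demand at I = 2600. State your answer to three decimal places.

At I = 2600: Q = 1280.000.
dQ/dI = −0.05.
η = (dQ/dI)·(I/Q) = -0.05 × (2600/1280.000) = -0.102.

-0.102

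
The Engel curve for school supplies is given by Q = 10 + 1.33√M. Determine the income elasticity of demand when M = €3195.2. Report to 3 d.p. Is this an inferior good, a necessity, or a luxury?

At M = 3195.2: Q = 85.180.
dQ/dM = 1.33/(2√M) = 0.0117645 at this income.
η = (dQ/dM)·(M/Q) = 0.0117645 × (3195.2/85.180) = 0.441.
Since 0 < η < 1, the good is a necessity.

0.441 (necessity)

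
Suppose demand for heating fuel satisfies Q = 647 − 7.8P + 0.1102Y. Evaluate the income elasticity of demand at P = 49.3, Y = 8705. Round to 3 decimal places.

At P = 49.3, Y = 8705: Q = 1221.751.
Holding P constant, ∂Q/∂Y = 0.1102.
η_Y = (∂Q/∂Y)·(Y/Q) = 0.1102 × (8705/1221.751) = 0.785.

0.785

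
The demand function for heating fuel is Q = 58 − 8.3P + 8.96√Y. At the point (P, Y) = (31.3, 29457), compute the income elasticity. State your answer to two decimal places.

0.58

At P = 31.3, Y = 29457: Q = 1336.019.
Holding P constant, ∂Q/∂Y = 8.96/(2√Y) = 0.0261026.
η_Y = (∂Q/∂Y)·(Y/Q) = 0.0261026 × (29457/1336.019) = 0.58.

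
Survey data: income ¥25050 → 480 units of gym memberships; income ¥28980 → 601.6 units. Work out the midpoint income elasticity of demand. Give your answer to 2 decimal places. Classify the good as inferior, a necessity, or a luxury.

1.55 (luxury)

ΔQ = 601.6 − 480 = 121.6; midpoint Q̄ = (480 + 601.6)/2 = 540.8.
ΔI = 28980 − 25050 = 3930; midpoint Ī = (25050 + 28980)/2 = 27015.
η = (ΔQ/Q̄) ÷ (ΔI/Ī) = (121.6/540.8) ÷ (3930/27015) = 1.55.
η > 1 ⇒ luxury.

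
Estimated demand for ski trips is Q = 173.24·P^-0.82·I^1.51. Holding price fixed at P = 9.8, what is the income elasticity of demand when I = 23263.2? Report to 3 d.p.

1.510

For a multiplicative demand Q = A·P^α·I^β, the income elasticity is β everywhere.
Here β = 1.51, so η = 1.510.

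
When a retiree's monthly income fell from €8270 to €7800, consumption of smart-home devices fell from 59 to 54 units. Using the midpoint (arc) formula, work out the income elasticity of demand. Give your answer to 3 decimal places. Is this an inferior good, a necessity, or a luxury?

ΔQ = 54 − 59 = -5; midpoint Q̄ = (59 + 54)/2 = 56.5.
ΔI = 7800 − 8270 = -470; midpoint Ī = (8270 + 7800)/2 = 8035.
η = (ΔQ/Q̄) ÷ (ΔI/Ī) = (-5/56.5) ÷ (-470/8035) = 1.513.
η > 1 ⇒ luxury.

1.513 (luxury)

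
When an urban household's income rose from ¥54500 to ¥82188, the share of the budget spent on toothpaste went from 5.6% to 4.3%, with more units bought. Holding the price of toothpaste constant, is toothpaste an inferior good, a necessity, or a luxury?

Quantity rises but the budget share falls as income rises, so 0 < η < 1.

necessity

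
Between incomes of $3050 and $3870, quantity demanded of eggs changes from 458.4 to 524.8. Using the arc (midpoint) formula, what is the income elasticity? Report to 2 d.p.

ΔQ = 524.8 − 458.4 = 66.4; midpoint Q̄ = (458.4 + 524.8)/2 = 491.6.
ΔI = 3870 − 3050 = 820; midpoint Ī = (3050 + 3870)/2 = 3460.
η = (ΔQ/Q̄) ÷ (ΔI/Ī) = (66.4/491.6) ÷ (820/3460) = 0.57.

0.57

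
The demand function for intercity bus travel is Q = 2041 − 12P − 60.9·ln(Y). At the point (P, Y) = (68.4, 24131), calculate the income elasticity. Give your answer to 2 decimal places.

At P = 68.4, Y = 24131: Q = 605.643.
Holding P constant, ∂Q/∂Y = -60.9/Y = -0.00252372.
η_Y = (∂Q/∂Y)·(Y/Q) = -0.00252372 × (24131/605.643) = -0.10.

-0.10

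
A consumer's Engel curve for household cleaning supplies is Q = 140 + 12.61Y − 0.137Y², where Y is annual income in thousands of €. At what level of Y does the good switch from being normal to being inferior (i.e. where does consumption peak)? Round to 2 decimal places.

dQ/dY = 12.61 − 0.274Y.
The good is inferior where dQ/dY < 0. Setting dQ/dY = 0 gives Y = 12.61 / 0.274 = 46.02.

46.02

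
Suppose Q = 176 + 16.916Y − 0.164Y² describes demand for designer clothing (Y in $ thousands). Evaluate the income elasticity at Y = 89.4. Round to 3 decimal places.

At Y = 89.4: Q = 377.5434.
dQ/dY = 16.916 − 0.328Y = -12.40720.
η = (dQ/dY)·(Y/Q) = -12.40720 × (89.4/377.5434) = -2.938.

-2.938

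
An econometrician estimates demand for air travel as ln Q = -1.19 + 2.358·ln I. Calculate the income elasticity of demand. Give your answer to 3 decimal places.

2.358

In a log-linear demand, the coefficient on ln I is the income elasticity.
So η = 2.358.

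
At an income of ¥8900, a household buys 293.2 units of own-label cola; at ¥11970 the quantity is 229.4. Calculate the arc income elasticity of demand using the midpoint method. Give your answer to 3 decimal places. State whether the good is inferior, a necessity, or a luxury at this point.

-0.830 (inferior good)

ΔQ = 229.4 − 293.2 = -63.8; midpoint Q̄ = (293.2 + 229.4)/2 = 261.3.
ΔI = 11970 − 8900 = 3070; midpoint Ī = (8900 + 11970)/2 = 10435.
η = (ΔQ/Q̄) ÷ (ΔI/Ī) = (-63.8/261.3) ÷ (3070/10435) = -0.830.
η < 0 ⇒ inferior good.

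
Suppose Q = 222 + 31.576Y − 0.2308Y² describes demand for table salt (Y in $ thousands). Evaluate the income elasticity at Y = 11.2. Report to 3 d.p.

At Y = 11.2: Q = 546.6996.
dQ/dY = 31.576 − 0.4616Y = 26.40608.
η = (dQ/dY)·(Y/Q) = 26.40608 × (11.2/546.6996) = 0.541.

0.541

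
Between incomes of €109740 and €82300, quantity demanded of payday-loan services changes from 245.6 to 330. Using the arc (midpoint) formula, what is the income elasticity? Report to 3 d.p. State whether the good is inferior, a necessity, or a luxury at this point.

ΔQ = 330 − 245.6 = 84.4; midpoint Q̄ = (245.6 + 330)/2 = 287.8.
ΔI = 82300 − 109740 = -27440; midpoint Ī = (109740 + 82300)/2 = 96020.
η = (ΔQ/Q̄) ÷ (ΔI/Ī) = (84.4/287.8) ÷ (-27440/96020) = -1.026.
η < 0 ⇒ inferior good.

-1.026 (inferior good)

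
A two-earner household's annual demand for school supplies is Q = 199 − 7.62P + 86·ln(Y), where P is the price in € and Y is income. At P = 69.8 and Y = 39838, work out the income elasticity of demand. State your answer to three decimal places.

0.149

At P = 69.8, Y = 39838: Q = 578.086.
Holding P constant, ∂Q/∂Y = 86/Y = 0.00215874.
η_Y = (∂Q/∂Y)·(Y/Q) = 0.00215874 × (39838/578.086) = 0.149.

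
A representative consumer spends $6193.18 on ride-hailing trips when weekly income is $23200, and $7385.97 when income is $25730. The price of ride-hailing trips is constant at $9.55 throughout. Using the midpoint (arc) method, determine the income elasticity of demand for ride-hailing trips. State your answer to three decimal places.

1.699

With a constant price, Q₁ = 6193.18/9.55 = 648.501 and Q₂ = 7385.97/9.55 = 773.400 (equivalently, work directly with expenditure since P cancels).
Midpoint %ΔQ = (7385.97 − 6193.18)/6789.58 = 0.17568; midpoint %ΔI = (25730 − 23200)/24465 = 0.10341.
η = 0.17568 / 0.10341 = 1.699.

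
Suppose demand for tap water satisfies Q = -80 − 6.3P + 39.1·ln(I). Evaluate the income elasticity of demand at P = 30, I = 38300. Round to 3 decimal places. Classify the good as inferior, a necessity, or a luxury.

At P = 30, I = 38300: Q = 143.630.
Holding P constant, ∂Q/∂I = 39.1/I = 0.00102089.
η_I = (∂Q/∂I)·(I/Q) = 0.00102089 × (38300/143.630) = 0.272.
Since 0 < η < 1, this is a necessity.

0.272 (necessity)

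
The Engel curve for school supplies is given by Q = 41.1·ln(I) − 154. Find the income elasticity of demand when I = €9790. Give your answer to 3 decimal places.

At I = 9790: Q = 223.673.
dQ/dI = 41.1/I = 0.00419816 at this income.
η = (dQ/dI)·(I/Q) = 0.00419816 × (9790/223.673) = 0.184.

0.184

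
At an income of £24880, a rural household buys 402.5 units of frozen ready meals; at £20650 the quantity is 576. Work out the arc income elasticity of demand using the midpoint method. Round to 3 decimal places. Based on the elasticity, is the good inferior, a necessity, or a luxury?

ΔQ = 576 − 402.5 = 173.5; midpoint Q̄ = (402.5 + 576)/2 = 489.25.
ΔI = 20650 − 24880 = -4230; midpoint Ī = (24880 + 20650)/2 = 22765.
η = (ΔQ/Q̄) ÷ (ΔI/Ī) = (173.5/489.25) ÷ (-4230/22765) = -1.909.
η < 0 ⇒ inferior good.

-1.909 (inferior good)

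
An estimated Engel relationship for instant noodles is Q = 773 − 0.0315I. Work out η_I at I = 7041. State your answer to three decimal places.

-0.402

At I = 7041: Q = 551.209.
dQ/dI = −0.0315.
η = (dQ/dI)·(I/Q) = -0.0315 × (7041/551.209) = -0.402.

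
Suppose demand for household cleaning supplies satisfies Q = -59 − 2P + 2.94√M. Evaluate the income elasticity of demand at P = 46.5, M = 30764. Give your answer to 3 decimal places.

At P = 46.5, M = 30764: Q = 363.666.
Holding P constant, ∂Q/∂M = 2.94/(2√M) = 0.008381.
η_M = (∂Q/∂M)·(M/Q) = 0.008381 × (30764/363.666) = 0.709.

0.709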